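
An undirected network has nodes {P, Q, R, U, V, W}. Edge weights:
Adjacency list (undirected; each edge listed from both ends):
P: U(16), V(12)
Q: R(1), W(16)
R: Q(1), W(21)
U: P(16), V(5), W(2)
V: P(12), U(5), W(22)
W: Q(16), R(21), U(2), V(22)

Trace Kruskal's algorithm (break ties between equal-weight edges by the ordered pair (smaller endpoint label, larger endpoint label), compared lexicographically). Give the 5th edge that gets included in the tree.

Kruskal's algorithm — process edges by increasing weight (ties by edge label):
Q-R (1): add — endpoints in different components.
U-W (2): add — endpoints in different components.
U-V (5): add — endpoints in different components.
P-V (12): add — endpoints in different components.
P-U (16): skip — P and U already connected.
Q-W (16): add — endpoints in different components.
The 5th edge added is Q-W.

Q-W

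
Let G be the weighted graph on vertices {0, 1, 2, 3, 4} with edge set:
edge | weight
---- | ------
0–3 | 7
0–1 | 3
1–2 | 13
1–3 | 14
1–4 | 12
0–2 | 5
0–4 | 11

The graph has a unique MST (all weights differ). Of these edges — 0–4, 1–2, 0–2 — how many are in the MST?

2

Kruskal: consider edges lightest-first.
0–1 (3): add — endpoints in different components.
0–2 (5): add — endpoints in different components.
0–3 (7): add — endpoints in different components.
0–4 (11): add — endpoints in different components.
MST edge set: {0–1, 0–2, 0–3, 0–4}.
Of the listed edges, {0–4, 0–2} are in the MST → 2.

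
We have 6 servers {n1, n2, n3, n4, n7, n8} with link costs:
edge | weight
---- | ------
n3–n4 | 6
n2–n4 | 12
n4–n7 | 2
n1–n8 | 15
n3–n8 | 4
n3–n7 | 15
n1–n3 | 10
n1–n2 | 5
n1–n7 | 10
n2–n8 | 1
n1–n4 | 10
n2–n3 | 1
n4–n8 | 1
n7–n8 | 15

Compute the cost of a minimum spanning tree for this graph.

10

Kruskal's algorithm — process edges by increasing weight (ties by edge label):
n2–n3 (1): add. Components now {n4} {n2,n3} {n8} {n1} {n7}
n2–n8 (1): add. Components now {n4} {n2,n3,n8} {n1} {n7}
n4–n8 (1): add. Components now {n2,n3,n4,n8} {n1} {n7}
n4–n7 (2): add. Components now {n2,n3,n4,n7,n8} {n1}
n3–n8 (4): skip — n8 and n3 already connected.
n1–n2 (5): add. Components now {n1,n2,n3,n4,n7,n8}
MST edges: n2–n3, n2–n8, n4–n8, n4–n7, n1–n2; total weight 1+1+1+2+5 = 10.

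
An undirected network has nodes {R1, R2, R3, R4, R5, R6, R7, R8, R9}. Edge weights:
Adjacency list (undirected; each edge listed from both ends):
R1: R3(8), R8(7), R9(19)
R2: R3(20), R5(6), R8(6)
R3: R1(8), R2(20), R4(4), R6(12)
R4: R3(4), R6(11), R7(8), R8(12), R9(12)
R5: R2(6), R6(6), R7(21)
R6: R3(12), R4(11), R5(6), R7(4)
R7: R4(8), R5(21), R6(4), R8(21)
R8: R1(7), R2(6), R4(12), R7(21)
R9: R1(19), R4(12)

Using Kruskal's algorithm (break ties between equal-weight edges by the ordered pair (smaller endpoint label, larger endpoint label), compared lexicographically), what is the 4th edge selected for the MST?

R2-R8

Sort edges by weight, then run Kruskal:
R3—R4 (4): add — endpoints in different components.
R6—R7 (4): add — endpoints in different components.
R2—R5 (6): add — endpoints in different components.
R2—R8 (6): add — endpoints in different components.
R5—R6 (6): add — endpoints in different components.
R1—R8 (7): add — endpoints in different components.
R1—R3 (8): add — endpoints in different components.
R4—R7 (8): skip — R4 and R7 already connected.
R4—R6 (11): skip — R4 and R6 already connected.
R3—R6 (12): skip — R3 and R6 already connected.
R4—R8 (12): skip — R4 and R8 already connected.
R4—R9 (12): add — endpoints in different components.
The 4th edge added is R2—R8.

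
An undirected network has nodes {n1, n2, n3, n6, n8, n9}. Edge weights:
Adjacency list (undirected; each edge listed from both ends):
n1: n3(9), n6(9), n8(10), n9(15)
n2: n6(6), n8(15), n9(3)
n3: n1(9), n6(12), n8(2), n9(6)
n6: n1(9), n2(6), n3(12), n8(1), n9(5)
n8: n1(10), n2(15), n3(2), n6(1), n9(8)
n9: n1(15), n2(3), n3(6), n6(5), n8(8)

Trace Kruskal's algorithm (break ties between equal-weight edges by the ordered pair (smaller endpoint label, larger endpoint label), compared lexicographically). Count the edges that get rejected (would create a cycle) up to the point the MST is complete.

Kruskal: consider edges lightest-first.
n6-n8 (1): add. Components now {n2} {n3} {n9} {n6,n8} {n1}
n3-n8 (2): add. Components now {n2} {n3,n6,n8} {n9} {n1}
n2-n9 (3): add. Components now {n2,n9} {n3,n6,n8} {n1}
n6-n9 (5): add. Components now {n2,n3,n6,n8,n9} {n1}
n2-n6 (6): skip — n2 and n6 already connected.
n3-n9 (6): skip — n3 and n9 already connected.
n8-n9 (8): skip — n9 and n8 already connected.
n1-n3 (9): add. Components now {n1,n2,n3,n6,n8,n9}
Edges rejected before the tree was complete: 3.

3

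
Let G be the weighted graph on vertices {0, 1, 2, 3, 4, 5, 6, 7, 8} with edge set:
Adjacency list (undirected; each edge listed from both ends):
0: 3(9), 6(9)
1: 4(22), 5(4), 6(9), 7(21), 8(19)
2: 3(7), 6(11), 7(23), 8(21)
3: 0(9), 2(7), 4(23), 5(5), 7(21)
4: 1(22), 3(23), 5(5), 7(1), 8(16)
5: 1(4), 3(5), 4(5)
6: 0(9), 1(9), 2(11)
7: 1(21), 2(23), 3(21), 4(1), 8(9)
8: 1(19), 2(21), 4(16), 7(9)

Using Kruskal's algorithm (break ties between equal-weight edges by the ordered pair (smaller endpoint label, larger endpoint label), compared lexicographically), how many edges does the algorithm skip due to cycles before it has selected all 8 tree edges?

1

Sort edges by weight, then run Kruskal:
4-7 (1): add — endpoints in different components.
1-5 (4): add — endpoints in different components.
3-5 (5): add — endpoints in different components.
4-5 (5): add — endpoints in different components.
2-3 (7): add — endpoints in different components.
0-3 (9): add — endpoints in different components.
0-6 (9): add — endpoints in different components.
1-6 (9): skip — 1 and 6 already connected.
7-8 (9): add — endpoints in different components.
Edges rejected before the tree was complete: 1.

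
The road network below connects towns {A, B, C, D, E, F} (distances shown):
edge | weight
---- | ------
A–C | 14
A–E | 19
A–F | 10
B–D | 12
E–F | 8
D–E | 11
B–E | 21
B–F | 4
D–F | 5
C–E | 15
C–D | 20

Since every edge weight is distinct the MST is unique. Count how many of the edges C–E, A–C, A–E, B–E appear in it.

1

Sort edges by weight, then run Kruskal:
B–F (4): add — endpoints in different components.
D–F (5): add — endpoints in different components.
E–F (8): add — endpoints in different components.
A–F (10): add — endpoints in different components.
D–E (11): skip — D and E already connected.
B–D (12): skip — B and D already connected.
A–C (14): add — endpoints in different components.
MST edge set: {B–F, D–F, E–F, A–F, A–C}.
Of the listed edges, {A–C} are in the MST → 1.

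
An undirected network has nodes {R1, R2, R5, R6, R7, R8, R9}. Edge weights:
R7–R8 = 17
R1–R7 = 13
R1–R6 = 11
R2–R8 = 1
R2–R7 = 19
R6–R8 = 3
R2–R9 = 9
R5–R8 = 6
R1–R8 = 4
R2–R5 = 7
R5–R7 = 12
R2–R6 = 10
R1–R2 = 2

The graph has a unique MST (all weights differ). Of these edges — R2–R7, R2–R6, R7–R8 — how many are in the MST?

Kruskal: consider edges lightest-first.
R2–R8 (1): add — endpoints in different components.
R1–R2 (2): add — endpoints in different components.
R6–R8 (3): add — endpoints in different components.
R1–R8 (4): skip — R1 and R8 already connected.
R5–R8 (6): add — endpoints in different components.
R2–R5 (7): skip — R2 and R5 already connected.
R2–R9 (9): add — endpoints in different components.
R2–R6 (10): skip — R2 and R6 already connected.
R1–R6 (11): skip — R1 and R6 already connected.
R5–R7 (12): add — endpoints in different components.
MST edge set: {R2–R8, R1–R2, R6–R8, R5–R8, R2–R9, R5–R7}.
Of the listed edges, {} are in the MST → 0.

0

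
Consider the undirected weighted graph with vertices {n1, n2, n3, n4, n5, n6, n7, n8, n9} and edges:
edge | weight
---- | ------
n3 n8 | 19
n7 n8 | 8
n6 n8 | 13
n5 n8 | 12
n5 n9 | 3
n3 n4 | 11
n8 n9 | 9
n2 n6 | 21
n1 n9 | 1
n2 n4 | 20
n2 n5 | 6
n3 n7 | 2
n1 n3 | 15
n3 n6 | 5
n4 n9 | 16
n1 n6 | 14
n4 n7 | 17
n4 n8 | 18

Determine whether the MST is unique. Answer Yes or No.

Kruskal: consider edges lightest-first.
n1 n9 (1): add — endpoints in different components.
n3 n7 (2): add — endpoints in different components.
n5 n9 (3): add — endpoints in different components.
n3 n6 (5): add — endpoints in different components.
n2 n5 (6): add — endpoints in different components.
n7 n8 (8): add — endpoints in different components.
n8 n9 (9): add — endpoints in different components.
n3 n4 (11): add — endpoints in different components.
Every non-tree edge has weight strictly greater than the heaviest edge on the tree path between its endpoints, so the MST is unique.

Yes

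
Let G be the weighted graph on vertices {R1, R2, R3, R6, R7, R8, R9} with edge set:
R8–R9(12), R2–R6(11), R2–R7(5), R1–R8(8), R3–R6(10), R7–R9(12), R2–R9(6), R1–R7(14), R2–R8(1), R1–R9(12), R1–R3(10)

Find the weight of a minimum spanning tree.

40

Kruskal's algorithm — process edges by increasing weight (ties by edge label):
R2–R8 (1): add — endpoints in different components.
R2–R7 (5): add — endpoints in different components.
R2–R9 (6): add — endpoints in different components.
R1–R8 (8): add — endpoints in different components.
R1–R3 (10): add — endpoints in different components.
R3–R6 (10): add — endpoints in different components.
MST edges: R2–R8, R2–R7, R2–R9, R1–R8, R1–R3, R3–R6; total weight 1+5+6+8+10+10 = 40.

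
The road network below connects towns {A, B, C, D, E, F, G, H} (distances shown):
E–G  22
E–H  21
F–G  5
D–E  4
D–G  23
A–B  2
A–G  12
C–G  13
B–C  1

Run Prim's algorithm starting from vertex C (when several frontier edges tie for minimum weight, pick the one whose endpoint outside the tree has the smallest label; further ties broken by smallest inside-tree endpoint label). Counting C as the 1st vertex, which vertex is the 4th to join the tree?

Prim's algorithm from C:
Step 1: cheapest edge leaving the tree is B–C (1); add B.
Step 2: cheapest edge leaving the tree is A–B (2); add A.
Step 3: cheapest edge leaving the tree is A–G (12); add G.
Step 4: cheapest edge leaving the tree is F–G (5); add F.
Step 5: cheapest edge leaving the tree is E–G (22); add E.
Step 6: cheapest edge leaving the tree is D–E (4); add D.
Step 7: cheapest edge leaving the tree is E–H (21); add H.
Vertex order: C, B, A, G, F, E, D, H. The 4th vertex is G.

G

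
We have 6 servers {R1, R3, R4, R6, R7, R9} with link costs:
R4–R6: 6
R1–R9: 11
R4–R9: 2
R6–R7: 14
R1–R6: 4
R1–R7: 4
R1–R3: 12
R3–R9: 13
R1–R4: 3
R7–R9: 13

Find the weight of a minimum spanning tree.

25

Kruskal's algorithm — process edges by increasing weight (ties by edge label):
R4–R9 (2): add — endpoints in different components.
R1–R4 (3): add — endpoints in different components.
R1–R6 (4): add — endpoints in different components.
R1–R7 (4): add — endpoints in different components.
R4–R6 (6): skip — R6 and R4 already connected.
R1–R9 (11): skip — R9 and R1 already connected.
R1–R3 (12): add — endpoints in different components.
MST edges: R4–R9, R1–R4, R1–R6, R1–R7, R1–R3; total weight 2+3+4+4+12 = 25.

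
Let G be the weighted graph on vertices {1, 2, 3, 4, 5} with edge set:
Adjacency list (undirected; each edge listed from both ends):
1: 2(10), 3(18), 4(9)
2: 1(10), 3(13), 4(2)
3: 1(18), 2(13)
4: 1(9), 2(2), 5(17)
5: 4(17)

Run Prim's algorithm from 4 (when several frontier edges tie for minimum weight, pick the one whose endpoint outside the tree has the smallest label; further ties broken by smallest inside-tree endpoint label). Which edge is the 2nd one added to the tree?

1-4

Prim, starting at 4.
Step 1: cheapest edge leaving the tree is 2-4 (2); add 2.
Step 2: cheapest edge leaving the tree is 1-4 (9); add 1.
Step 3: cheapest edge leaving the tree is 2-3 (13); add 3.
Step 4: cheapest edge leaving the tree is 4-5 (17); add 5.
The 2nd edge added is 1-4.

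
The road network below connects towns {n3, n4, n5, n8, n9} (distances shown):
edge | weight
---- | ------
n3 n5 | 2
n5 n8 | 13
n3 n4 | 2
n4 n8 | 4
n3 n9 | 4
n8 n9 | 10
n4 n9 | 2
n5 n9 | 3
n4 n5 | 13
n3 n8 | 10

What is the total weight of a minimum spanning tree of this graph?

10

Prim's algorithm from n5:
Step 1: frontier [n3 n5 2, n5 n9 3, n4 n5 13, n5 n8 13] → take n3 n5 (2); add n3.
Step 2: frontier [n3 n4 2, n3 n9 4, n3 n8 10, n5 n9 3, n4 n5 13, n5 n8 13] → take n3 n4 (2); add n4.
Step 3: frontier [n3 n9 4, n3 n8 10, n4 n9 2, n4 n8 4, n5 n9 3, n5 n8 13] → take n4 n9 (2); add n9.
Step 4: frontier [n3 n8 10, n4 n8 4, n5 n8 13, n8 n9 10] → take n4 n8 (4); add n8.
MST edges: n3 n5, n3 n4, n4 n9, n4 n8; total weight 2+2+2+4 = 10.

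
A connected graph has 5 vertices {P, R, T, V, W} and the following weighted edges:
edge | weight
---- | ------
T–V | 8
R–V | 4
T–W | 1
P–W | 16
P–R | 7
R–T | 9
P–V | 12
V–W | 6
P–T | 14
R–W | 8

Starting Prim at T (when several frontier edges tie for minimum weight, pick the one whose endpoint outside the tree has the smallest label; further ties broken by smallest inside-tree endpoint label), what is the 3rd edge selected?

Prim's algorithm from T:
Step 1: cheapest edge leaving the tree is T–W (1); add W.
Step 2: cheapest edge leaving the tree is V–W (6); add V.
Step 3: cheapest edge leaving the tree is R–V (4); add R.
Step 4: cheapest edge leaving the tree is P–R (7); add P.
The 3rd edge added is R–V.

R-V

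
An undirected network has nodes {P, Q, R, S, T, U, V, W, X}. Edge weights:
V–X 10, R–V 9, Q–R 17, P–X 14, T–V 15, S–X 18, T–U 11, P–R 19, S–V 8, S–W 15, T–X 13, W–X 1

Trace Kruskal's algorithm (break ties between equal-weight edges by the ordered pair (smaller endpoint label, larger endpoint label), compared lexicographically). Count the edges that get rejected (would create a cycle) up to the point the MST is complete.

Kruskal's algorithm — process edges by increasing weight (ties by edge label):
W–X (1): add — endpoints in different components.
S–V (8): add — endpoints in different components.
R–V (9): add — endpoints in different components.
V–X (10): add — endpoints in different components.
T–U (11): add — endpoints in different components.
T–X (13): add — endpoints in different components.
P–X (14): add — endpoints in different components.
S–W (15): skip — W and S already connected.
T–V (15): skip — V and T already connected.
Q–R (17): add — endpoints in different components.
Edges rejected before the tree was complete: 2.

2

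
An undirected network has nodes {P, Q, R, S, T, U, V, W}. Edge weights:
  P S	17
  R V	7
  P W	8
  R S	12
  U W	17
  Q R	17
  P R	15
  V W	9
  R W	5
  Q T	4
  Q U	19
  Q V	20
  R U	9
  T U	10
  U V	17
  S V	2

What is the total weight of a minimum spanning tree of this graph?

Prim's algorithm from T:
Step 1: cheapest edge leaving the tree is Q T (4); add Q.
Step 2: cheapest edge leaving the tree is T U (10); add U.
Step 3: cheapest edge leaving the tree is R U (9); add R.
Step 4: cheapest edge leaving the tree is R W (5); add W.
Step 5: cheapest edge leaving the tree is R V (7); add V.
Step 6: cheapest edge leaving the tree is S V (2); add S.
Step 7: cheapest edge leaving the tree is P W (8); add P.
MST edges: Q T, T U, R U, R W, R V, S V, P W; total weight 4+10+9+5+7+2+8 = 45.

45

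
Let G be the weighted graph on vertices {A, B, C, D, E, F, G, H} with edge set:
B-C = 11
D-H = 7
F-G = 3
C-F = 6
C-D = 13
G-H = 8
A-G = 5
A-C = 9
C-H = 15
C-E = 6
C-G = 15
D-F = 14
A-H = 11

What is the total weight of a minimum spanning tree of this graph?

Prim's algorithm from A:
Step 1: frontier [A-G 5, A-C 9, A-H 11] → take A-G (5); add G.
Step 2: frontier [A-C 9, A-H 11, F-G 3, G-H 8, C-G 15] → take F-G (3); add F.
Step 3: frontier [A-C 9, A-H 11, C-F 6, D-F 14, G-H 8, C-G 15] → take C-F (6); add C.
Step 4: frontier [A-H 11, C-E 6, B-C 11, C-D 13, C-H 15, D-F 14, G-H 8] → take C-E (6); add E.
Step 5: frontier [A-H 11, B-C 11, C-D 13, C-H 15, D-F 14, G-H 8] → take G-H (8); add H.
Step 6: frontier [B-C 11, C-D 13, D-F 14, D-H 7] → take D-H (7); add D.
Step 7: frontier [B-C 11] → take B-C (11); add B.
MST edges: A-G, F-G, C-F, C-E, G-H, D-H, B-C; total weight 5+3+6+6+8+7+11 = 46.

46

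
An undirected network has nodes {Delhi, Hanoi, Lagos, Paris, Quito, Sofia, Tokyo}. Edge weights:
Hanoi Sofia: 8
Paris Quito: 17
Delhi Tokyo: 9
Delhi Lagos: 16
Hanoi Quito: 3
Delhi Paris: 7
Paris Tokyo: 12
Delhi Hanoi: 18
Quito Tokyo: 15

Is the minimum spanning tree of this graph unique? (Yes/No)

Kruskal's algorithm — process edges by increasing weight (ties by edge label):
Hanoi Quito (3): add — endpoints in different components.
Delhi Paris (7): add — endpoints in different components.
Hanoi Sofia (8): add — endpoints in different components.
Delhi Tokyo (9): add — endpoints in different components.
Paris Tokyo (12): skip — Paris and Tokyo already connected.
Quito Tokyo (15): add — endpoints in different components.
Delhi Lagos (16): add — endpoints in different components.
Every non-tree edge has weight strictly greater than the heaviest edge on the tree path between its endpoints, so the MST is unique.

Yes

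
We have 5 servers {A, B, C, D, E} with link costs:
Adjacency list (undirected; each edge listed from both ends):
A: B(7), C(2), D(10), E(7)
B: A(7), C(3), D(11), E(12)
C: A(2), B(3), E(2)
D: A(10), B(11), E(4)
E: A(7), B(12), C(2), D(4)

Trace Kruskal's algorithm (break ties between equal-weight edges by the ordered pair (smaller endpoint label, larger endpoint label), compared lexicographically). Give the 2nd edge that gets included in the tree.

C-E

Kruskal: consider edges lightest-first.
A–C (2): add. Components now {A,C} {B} {D} {E}
C–E (2): add. Components now {A,C,E} {B} {D}
B–C (3): add. Components now {A,B,C,E} {D}
D–E (4): add. Components now {A,B,C,D,E}
The 2nd edge added is C–E.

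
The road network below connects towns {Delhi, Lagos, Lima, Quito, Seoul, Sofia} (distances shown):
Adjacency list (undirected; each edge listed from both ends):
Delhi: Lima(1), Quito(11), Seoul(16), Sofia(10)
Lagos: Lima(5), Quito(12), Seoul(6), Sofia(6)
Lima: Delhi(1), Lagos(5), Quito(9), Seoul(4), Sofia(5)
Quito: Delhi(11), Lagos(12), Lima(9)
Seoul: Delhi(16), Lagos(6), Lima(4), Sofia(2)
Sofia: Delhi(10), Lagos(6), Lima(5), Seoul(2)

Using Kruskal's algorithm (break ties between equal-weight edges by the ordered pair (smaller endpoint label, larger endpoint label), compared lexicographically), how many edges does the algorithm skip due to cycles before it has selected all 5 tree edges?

Kruskal's algorithm — process edges by increasing weight (ties by edge label):
Delhi–Lima (1): add — endpoints in different components.
Seoul–Sofia (2): add — endpoints in different components.
Lima–Seoul (4): add — endpoints in different components.
Lagos–Lima (5): add — endpoints in different components.
Lima–Sofia (5): skip — Lima and Sofia already connected.
Lagos–Seoul (6): skip — Lagos and Seoul already connected.
Lagos–Sofia (6): skip — Lagos and Sofia already connected.
Lima–Quito (9): add — endpoints in different components.
Edges rejected before the tree was complete: 3.

3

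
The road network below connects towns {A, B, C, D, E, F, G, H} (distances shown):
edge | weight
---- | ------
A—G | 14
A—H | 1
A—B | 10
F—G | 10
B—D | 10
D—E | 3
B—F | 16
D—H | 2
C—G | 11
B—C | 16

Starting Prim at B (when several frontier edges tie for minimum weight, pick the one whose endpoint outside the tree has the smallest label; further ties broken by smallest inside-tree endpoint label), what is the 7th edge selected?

Prim, starting at B.
Step 1: cheapest edge leaving the tree is A—B (10); add A.
Step 2: cheapest edge leaving the tree is A—H (1); add H.
Step 3: cheapest edge leaving the tree is D—H (2); add D.
Step 4: cheapest edge leaving the tree is D—E (3); add E.
Step 5: cheapest edge leaving the tree is A—G (14); add G.
Step 6: cheapest edge leaving the tree is F—G (10); add F.
Step 7: cheapest edge leaving the tree is C—G (11); add C.
The 7th edge added is C—G.

C-G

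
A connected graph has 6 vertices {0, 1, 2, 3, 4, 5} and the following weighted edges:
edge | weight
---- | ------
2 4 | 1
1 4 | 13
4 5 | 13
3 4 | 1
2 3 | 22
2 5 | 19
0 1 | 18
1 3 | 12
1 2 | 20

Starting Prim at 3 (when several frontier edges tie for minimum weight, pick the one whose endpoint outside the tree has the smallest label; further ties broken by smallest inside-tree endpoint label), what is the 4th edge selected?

4-5

Grow the tree from 3 using Prim:
Step 1: frontier [3 4 1, 1 3 12, 2 3 22] → take 3 4 (1); add 4.
Step 2: frontier [1 3 12, 2 3 22, 2 4 1, 1 4 13, 4 5 13] → take 2 4 (1); add 2.
Step 3: frontier [2 5 19, 1 2 20, 1 3 12, 1 4 13, 4 5 13] → take 1 3 (12); add 1.
Step 4: frontier [0 1 18, 2 5 19, 4 5 13] → take 4 5 (13); add 5.
Step 5: frontier [0 1 18] → take 0 1 (18); add 0.
The 4th edge added is 4 5.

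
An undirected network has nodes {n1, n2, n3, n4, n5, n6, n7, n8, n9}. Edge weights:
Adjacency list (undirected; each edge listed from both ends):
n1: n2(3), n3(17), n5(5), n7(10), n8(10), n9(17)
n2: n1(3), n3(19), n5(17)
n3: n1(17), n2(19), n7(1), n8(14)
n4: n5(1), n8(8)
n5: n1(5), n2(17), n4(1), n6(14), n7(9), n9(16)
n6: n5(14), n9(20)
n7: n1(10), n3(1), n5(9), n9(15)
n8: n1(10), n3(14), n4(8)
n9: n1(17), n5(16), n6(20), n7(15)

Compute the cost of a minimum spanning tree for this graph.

56

Kruskal's algorithm — process edges by increasing weight (ties by edge label):
n3—n7 (1): add — endpoints in different components.
n4—n5 (1): add — endpoints in different components.
n1—n2 (3): add — endpoints in different components.
n1—n5 (5): add — endpoints in different components.
n4—n8 (8): add — endpoints in different components.
n5—n7 (9): add — endpoints in different components.
n1—n7 (10): skip — n7 and n1 already connected.
n1—n8 (10): skip — n1 and n8 already connected.
n3—n8 (14): skip — n8 and n3 already connected.
n5—n6 (14): add — endpoints in different components.
n7—n9 (15): add — endpoints in different components.
MST edges: n3—n7, n4—n5, n1—n2, n1—n5, n4—n8, n5—n7, n5—n6, n7—n9; total weight 1+1+3+5+8+9+14+15 = 56.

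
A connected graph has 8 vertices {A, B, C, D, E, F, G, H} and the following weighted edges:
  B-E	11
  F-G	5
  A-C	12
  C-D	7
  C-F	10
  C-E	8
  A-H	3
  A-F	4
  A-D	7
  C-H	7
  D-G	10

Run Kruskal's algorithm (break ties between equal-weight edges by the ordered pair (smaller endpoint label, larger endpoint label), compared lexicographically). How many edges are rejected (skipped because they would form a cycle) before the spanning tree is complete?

3

Sort edges by weight, then run Kruskal:
A-H (3): add — endpoints in different components.
A-F (4): add — endpoints in different components.
F-G (5): add — endpoints in different components.
A-D (7): add — endpoints in different components.
C-D (7): add — endpoints in different components.
C-H (7): skip — C and H already connected.
C-E (8): add — endpoints in different components.
C-F (10): skip — C and F already connected.
D-G (10): skip — D and G already connected.
B-E (11): add — endpoints in different components.
Edges rejected before the tree was complete: 3.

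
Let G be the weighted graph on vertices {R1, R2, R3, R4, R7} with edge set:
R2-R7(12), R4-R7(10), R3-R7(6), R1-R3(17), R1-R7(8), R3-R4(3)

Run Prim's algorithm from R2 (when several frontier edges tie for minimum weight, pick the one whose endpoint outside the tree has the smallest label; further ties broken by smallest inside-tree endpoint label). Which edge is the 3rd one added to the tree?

R3-R4

Prim, starting at R2.
Step 1: cheapest edge leaving the tree is R2-R7 (12); add R7.
Step 2: cheapest edge leaving the tree is R3-R7 (6); add R3.
Step 3: cheapest edge leaving the tree is R3-R4 (3); add R4.
Step 4: cheapest edge leaving the tree is R1-R7 (8); add R1.
The 3rd edge added is R3-R4.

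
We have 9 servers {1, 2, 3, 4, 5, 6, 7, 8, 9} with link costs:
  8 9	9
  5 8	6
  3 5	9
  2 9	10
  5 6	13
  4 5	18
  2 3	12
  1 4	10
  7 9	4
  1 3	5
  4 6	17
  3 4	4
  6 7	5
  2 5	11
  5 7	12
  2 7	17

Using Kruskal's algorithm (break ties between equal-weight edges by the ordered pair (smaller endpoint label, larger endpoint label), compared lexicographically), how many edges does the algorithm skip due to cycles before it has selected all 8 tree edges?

Kruskal: consider edges lightest-first.
3 4 (4): add — endpoints in different components.
7 9 (4): add — endpoints in different components.
1 3 (5): add — endpoints in different components.
6 7 (5): add — endpoints in different components.
5 8 (6): add — endpoints in different components.
3 5 (9): add — endpoints in different components.
8 9 (9): add — endpoints in different components.
1 4 (10): skip — 1 and 4 already connected.
2 9 (10): add — endpoints in different components.
Edges rejected before the tree was complete: 1.

1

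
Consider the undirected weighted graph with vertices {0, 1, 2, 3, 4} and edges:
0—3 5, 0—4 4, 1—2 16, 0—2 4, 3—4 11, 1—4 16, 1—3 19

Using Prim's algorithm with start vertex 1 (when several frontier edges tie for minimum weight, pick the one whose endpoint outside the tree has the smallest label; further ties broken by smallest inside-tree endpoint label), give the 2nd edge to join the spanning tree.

0-2

Prim's algorithm from 1:
Step 1: cheapest edge leaving the tree is 1—2 (16); add 2.
Step 2: cheapest edge leaving the tree is 0—2 (4); add 0.
Step 3: cheapest edge leaving the tree is 0—4 (4); add 4.
Step 4: cheapest edge leaving the tree is 0—3 (5); add 3.
The 2nd edge added is 0—2.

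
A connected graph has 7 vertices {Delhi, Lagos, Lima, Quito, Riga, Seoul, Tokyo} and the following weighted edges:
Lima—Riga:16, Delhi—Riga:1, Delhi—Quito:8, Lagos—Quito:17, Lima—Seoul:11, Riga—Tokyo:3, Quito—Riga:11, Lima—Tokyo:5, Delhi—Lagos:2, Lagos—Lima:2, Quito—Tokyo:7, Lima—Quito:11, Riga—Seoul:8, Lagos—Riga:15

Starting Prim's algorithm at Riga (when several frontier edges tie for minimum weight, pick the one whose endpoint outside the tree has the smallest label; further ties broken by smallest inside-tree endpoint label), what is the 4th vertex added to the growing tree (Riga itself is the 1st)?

Lima

Prim's algorithm from Riga:
Step 1: cheapest edge leaving the tree is Delhi—Riga (1); add Delhi.
Step 2: cheapest edge leaving the tree is Delhi—Lagos (2); add Lagos.
Step 3: cheapest edge leaving the tree is Lagos—Lima (2); add Lima.
Step 4: cheapest edge leaving the tree is Riga—Tokyo (3); add Tokyo.
Step 5: cheapest edge leaving the tree is Quito—Tokyo (7); add Quito.
Step 6: cheapest edge leaving the tree is Riga—Seoul (8); add Seoul.
Vertex order: Riga, Delhi, Lagos, Lima, Tokyo, Quito, Seoul. The 4th vertex is Lima.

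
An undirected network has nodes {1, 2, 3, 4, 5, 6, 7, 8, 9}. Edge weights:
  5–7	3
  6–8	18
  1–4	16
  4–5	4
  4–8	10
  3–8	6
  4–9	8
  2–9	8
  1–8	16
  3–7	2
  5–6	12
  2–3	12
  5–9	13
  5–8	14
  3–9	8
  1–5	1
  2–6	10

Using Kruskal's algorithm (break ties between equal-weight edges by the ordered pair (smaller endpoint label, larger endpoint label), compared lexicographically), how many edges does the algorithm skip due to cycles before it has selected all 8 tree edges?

1

Kruskal's algorithm — process edges by increasing weight (ties by edge label):
1–5 (1): add — endpoints in different components.
3–7 (2): add — endpoints in different components.
5–7 (3): add — endpoints in different components.
4–5 (4): add — endpoints in different components.
3–8 (6): add — endpoints in different components.
2–9 (8): add — endpoints in different components.
3–9 (8): add — endpoints in different components.
4–9 (8): skip — 4 and 9 already connected.
2–6 (10): add — endpoints in different components.
Edges rejected before the tree was complete: 1.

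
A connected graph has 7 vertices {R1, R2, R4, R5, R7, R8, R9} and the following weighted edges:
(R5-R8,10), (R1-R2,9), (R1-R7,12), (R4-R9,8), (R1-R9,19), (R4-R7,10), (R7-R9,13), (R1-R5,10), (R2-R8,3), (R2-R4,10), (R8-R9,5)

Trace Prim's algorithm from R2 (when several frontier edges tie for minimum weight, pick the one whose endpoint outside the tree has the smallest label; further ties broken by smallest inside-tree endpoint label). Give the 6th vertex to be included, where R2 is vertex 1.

R5

Grow the tree from R2 using Prim:
Step 1: frontier [R2-R8 3, R1-R2 9, R2-R4 10] → take R2-R8 (3); add R8.
Step 2: frontier [R1-R2 9, R2-R4 10, R8-R9 5, R5-R8 10] → take R8-R9 (5); add R9.
Step 3: frontier [R1-R2 9, R2-R4 10, R5-R8 10, R4-R9 8, R7-R9 13, R1-R9 19] → take R4-R9 (8); add R4.
Step 4: frontier [R1-R2 9, R4-R7 10, R5-R8 10, R7-R9 13, R1-R9 19] → take R1-R2 (9); add R1.
Step 5: frontier [R1-R5 10, R1-R7 12, R4-R7 10, R5-R8 10, R7-R9 13] → take R1-R5 (10); add R5.
Step 6: frontier [R1-R7 12, R4-R7 10, R7-R9 13] → take R4-R7 (10); add R7.
Vertex order: R2, R8, R9, R4, R1, R5, R7. The 6th vertex is R5.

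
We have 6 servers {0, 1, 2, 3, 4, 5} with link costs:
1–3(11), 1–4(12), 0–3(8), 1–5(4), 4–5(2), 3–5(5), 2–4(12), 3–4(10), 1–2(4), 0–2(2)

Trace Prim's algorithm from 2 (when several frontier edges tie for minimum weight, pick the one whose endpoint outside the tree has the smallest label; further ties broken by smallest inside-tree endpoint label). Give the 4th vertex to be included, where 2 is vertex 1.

5

Prim's algorithm from 2:
Step 1: frontier [0–2 2, 1–2 4, 2–4 12] → take 0–2 (2); add 0.
Step 2: frontier [0–3 8, 1–2 4, 2–4 12] → take 1–2 (4); add 1.
Step 3: frontier [0–3 8, 1–5 4, 1–3 11, 1–4 12, 2–4 12] → take 1–5 (4); add 5.
Step 4: frontier [0–3 8, 1–3 11, 1–4 12, 2–4 12, 4–5 2, 3–5 5] → take 4–5 (2); add 4.
Step 5: frontier [0–3 8, 1–3 11, 3–4 10, 3–5 5] → take 3–5 (5); add 3.
Vertex order: 2, 0, 1, 5, 4, 3. The 4th vertex is 5.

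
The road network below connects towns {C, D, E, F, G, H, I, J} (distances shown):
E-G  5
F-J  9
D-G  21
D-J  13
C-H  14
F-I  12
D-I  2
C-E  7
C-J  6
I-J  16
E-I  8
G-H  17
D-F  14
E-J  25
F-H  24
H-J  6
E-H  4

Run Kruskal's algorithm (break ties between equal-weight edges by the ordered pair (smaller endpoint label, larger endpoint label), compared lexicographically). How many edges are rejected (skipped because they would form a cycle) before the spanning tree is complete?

1

Kruskal: consider edges lightest-first.
D-I (2): add — endpoints in different components.
E-H (4): add — endpoints in different components.
E-G (5): add — endpoints in different components.
C-J (6): add — endpoints in different components.
H-J (6): add — endpoints in different components.
C-E (7): skip — C and E already connected.
E-I (8): add — endpoints in different components.
F-J (9): add — endpoints in different components.
Edges rejected before the tree was complete: 1.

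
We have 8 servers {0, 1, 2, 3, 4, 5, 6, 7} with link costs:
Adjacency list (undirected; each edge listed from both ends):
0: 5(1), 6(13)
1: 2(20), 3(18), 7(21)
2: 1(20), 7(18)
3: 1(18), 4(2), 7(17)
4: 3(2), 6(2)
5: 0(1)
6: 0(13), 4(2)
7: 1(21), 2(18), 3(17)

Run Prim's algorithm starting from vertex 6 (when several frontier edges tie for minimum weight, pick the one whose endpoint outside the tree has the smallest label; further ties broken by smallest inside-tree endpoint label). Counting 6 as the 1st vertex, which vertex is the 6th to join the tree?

Prim, starting at 6.
Step 1: cheapest edge leaving the tree is 4—6 (2); add 4.
Step 2: cheapest edge leaving the tree is 3—4 (2); add 3.
Step 3: cheapest edge leaving the tree is 0—6 (13); add 0.
Step 4: cheapest edge leaving the tree is 0—5 (1); add 5.
Step 5: cheapest edge leaving the tree is 3—7 (17); add 7.
Step 6: cheapest edge leaving the tree is 1—3 (18); add 1.
Step 7: cheapest edge leaving the tree is 2—7 (18); add 2.
Vertex order: 6, 4, 3, 0, 5, 7, 1, 2. The 6th vertex is 7.

7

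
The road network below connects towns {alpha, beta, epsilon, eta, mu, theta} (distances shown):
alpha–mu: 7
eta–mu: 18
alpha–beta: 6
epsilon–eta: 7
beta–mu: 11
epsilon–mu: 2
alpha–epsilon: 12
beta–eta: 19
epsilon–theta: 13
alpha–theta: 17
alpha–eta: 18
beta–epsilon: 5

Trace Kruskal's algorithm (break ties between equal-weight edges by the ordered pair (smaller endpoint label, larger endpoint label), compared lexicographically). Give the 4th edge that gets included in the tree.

Kruskal: consider edges lightest-first.
epsilon–mu (2): add — endpoints in different components.
beta–epsilon (5): add — endpoints in different components.
alpha–beta (6): add — endpoints in different components.
alpha–mu (7): skip — alpha and mu already connected.
epsilon–eta (7): add — endpoints in different components.
beta–mu (11): skip — mu and beta already connected.
alpha–epsilon (12): skip — alpha and epsilon already connected.
epsilon–theta (13): add — endpoints in different components.
The 4th edge added is epsilon–eta.

epsilon-eta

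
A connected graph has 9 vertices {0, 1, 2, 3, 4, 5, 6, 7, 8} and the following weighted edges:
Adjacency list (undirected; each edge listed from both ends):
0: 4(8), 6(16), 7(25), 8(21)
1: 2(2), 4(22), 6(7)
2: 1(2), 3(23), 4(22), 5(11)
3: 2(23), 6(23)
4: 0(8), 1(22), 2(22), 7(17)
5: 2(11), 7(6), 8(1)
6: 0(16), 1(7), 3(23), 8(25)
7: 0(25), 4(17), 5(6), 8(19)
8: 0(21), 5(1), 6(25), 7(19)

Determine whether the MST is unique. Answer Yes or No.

No

Kruskal: consider edges lightest-first.
5—8 (1): add — endpoints in different components.
1—2 (2): add — endpoints in different components.
5—7 (6): add — endpoints in different components.
1—6 (7): add — endpoints in different components.
0—4 (8): add — endpoints in different components.
2—5 (11): add — endpoints in different components.
0—6 (16): add — endpoints in different components.
4—7 (17): skip — 4 and 7 already connected.
7—8 (19): skip — 7 and 8 already connected.
0—8 (21): skip — 0 and 8 already connected.
1—4 (22): skip — 1 and 4 already connected.
2—4 (22): skip — 2 and 4 already connected.
2—3 (23): add — endpoints in different components.
Non-tree edge 3—6 has weight 23, equal to the heaviest edge on its tree cycle — swapping gives another MST of the same weight. Not unique.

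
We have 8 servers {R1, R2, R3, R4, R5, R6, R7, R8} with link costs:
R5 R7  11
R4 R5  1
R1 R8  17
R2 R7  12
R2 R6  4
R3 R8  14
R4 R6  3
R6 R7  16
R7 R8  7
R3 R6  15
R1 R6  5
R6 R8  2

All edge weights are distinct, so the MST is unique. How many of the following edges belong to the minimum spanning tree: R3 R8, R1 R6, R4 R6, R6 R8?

4

Kruskal's algorithm — process edges by increasing weight (ties by edge label):
R4 R5 (1): add — endpoints in different components.
R6 R8 (2): add — endpoints in different components.
R4 R6 (3): add — endpoints in different components.
R2 R6 (4): add — endpoints in different components.
R1 R6 (5): add — endpoints in different components.
R7 R8 (7): add — endpoints in different components.
R5 R7 (11): skip — R5 and R7 already connected.
R2 R7 (12): skip — R7 and R2 already connected.
R3 R8 (14): add — endpoints in different components.
MST edge set: {R4 R5, R6 R8, R4 R6, R2 R6, R1 R6, R7 R8, R3 R8}.
Of the listed edges, {R3 R8, R1 R6, R4 R6, R6 R8} are in the MST → 4.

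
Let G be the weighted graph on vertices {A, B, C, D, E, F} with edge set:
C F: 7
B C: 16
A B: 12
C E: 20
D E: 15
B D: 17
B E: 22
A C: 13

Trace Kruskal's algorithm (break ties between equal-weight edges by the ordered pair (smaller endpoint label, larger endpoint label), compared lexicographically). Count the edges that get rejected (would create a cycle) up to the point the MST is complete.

1

Kruskal's algorithm — process edges by increasing weight (ties by edge label):
C F (7): add — endpoints in different components.
A B (12): add — endpoints in different components.
A C (13): add — endpoints in different components.
D E (15): add — endpoints in different components.
B C (16): skip — B and C already connected.
B D (17): add — endpoints in different components.
Edges rejected before the tree was complete: 1.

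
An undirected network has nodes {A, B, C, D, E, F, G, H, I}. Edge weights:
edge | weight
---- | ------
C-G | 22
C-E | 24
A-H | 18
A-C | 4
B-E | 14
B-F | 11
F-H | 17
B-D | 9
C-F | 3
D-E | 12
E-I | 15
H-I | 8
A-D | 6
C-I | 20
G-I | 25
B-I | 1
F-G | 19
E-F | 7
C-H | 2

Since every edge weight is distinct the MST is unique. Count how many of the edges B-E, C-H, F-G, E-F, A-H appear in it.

3

Kruskal: consider edges lightest-first.
B-I (1): add — endpoints in different components.
C-H (2): add — endpoints in different components.
C-F (3): add — endpoints in different components.
A-C (4): add — endpoints in different components.
A-D (6): add — endpoints in different components.
E-F (7): add — endpoints in different components.
H-I (8): add — endpoints in different components.
B-D (9): skip — B and D already connected.
B-F (11): skip — B and F already connected.
D-E (12): skip — D and E already connected.
B-E (14): skip — B and E already connected.
E-I (15): skip — E and I already connected.
F-H (17): skip — F and H already connected.
A-H (18): skip — A and H already connected.
F-G (19): add — endpoints in different components.
MST edge set: {B-I, C-H, C-F, A-C, A-D, E-F, H-I, F-G}.
Of the listed edges, {C-H, F-G, E-F} are in the MST → 3.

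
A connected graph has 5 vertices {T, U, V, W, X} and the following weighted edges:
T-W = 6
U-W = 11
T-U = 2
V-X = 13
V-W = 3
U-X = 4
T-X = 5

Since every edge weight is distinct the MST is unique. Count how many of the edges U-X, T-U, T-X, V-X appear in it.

Sort edges by weight, then run Kruskal:
T-U (2): add — endpoints in different components.
V-W (3): add — endpoints in different components.
U-X (4): add — endpoints in different components.
T-X (5): skip — X and T already connected.
T-W (6): add — endpoints in different components.
MST edge set: {T-U, V-W, U-X, T-W}.
Of the listed edges, {U-X, T-U} are in the MST → 2.

2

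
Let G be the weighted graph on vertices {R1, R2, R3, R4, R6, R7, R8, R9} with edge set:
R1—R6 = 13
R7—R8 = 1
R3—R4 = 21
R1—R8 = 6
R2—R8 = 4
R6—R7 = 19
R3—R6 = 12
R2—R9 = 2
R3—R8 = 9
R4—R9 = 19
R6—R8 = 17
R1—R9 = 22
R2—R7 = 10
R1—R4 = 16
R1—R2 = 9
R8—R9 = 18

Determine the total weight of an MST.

Grow the tree from R3 using Prim:
Step 1: cheapest edge leaving the tree is R3—R8 (9); add R8.
Step 2: cheapest edge leaving the tree is R7—R8 (1); add R7.
Step 3: cheapest edge leaving the tree is R2—R8 (4); add R2.
Step 4: cheapest edge leaving the tree is R2—R9 (2); add R9.
Step 5: cheapest edge leaving the tree is R1—R8 (6); add R1.
Step 6: cheapest edge leaving the tree is R3—R6 (12); add R6.
Step 7: cheapest edge leaving the tree is R1—R4 (16); add R4.
MST edges: R3—R8, R7—R8, R2—R8, R2—R9, R1—R8, R3—R6, R1—R4; total weight 9+1+4+2+6+12+16 = 50.

50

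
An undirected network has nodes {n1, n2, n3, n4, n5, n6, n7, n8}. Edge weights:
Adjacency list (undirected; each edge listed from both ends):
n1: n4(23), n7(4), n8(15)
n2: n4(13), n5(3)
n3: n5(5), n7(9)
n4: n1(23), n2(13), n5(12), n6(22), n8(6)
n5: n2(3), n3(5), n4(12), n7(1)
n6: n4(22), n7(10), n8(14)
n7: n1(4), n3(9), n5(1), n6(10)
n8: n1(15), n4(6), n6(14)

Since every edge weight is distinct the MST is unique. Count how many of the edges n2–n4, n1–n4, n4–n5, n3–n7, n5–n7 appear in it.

Sort edges by weight, then run Kruskal:
n5–n7 (1): add — endpoints in different components.
n2–n5 (3): add — endpoints in different components.
n1–n7 (4): add — endpoints in different components.
n3–n5 (5): add — endpoints in different components.
n4–n8 (6): add — endpoints in different components.
n3–n7 (9): skip — n7 and n3 already connected.
n6–n7 (10): add — endpoints in different components.
n4–n5 (12): add — endpoints in different components.
MST edge set: {n5–n7, n2–n5, n1–n7, n3–n5, n4–n8, n6–n7, n4–n5}.
Of the listed edges, {n4–n5, n5–n7} are in the MST → 2.

2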